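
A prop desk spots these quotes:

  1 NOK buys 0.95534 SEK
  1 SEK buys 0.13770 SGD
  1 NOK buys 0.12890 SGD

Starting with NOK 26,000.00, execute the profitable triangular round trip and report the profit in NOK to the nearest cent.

Profitable loop is NOK → SEK → SGD → NOK:
NOK 26,000.00 × 0.95534 = SEK 24,838.84
SEK 24,838.84 × 0.13770 = SGD 3,420.31
SGD 3,420.31 ÷ 0.12890 = NOK 26,534.59
Profit = NOK 26,534.59 − NOK 26,000.00

Profit: NOK 534.59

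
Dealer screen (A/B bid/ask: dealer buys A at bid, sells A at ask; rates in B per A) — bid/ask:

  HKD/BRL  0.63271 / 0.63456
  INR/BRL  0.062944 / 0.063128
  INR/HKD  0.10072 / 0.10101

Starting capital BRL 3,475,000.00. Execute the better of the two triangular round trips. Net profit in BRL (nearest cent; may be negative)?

Net profit: BRL 32,948.38

Best loop BRL → INR → HKD → BRL:
BRL 3,475,000.00 ÷ 0.063128 (buy INR at ask) = INR 55,046,888.86
INR 55,046,888.86 × 0.10072 (sell INR at bid) = HKD 5,544,322.65
HKD 5,544,322.65 × 0.63271 (sell HKD at bid) = BRL 3,507,948.38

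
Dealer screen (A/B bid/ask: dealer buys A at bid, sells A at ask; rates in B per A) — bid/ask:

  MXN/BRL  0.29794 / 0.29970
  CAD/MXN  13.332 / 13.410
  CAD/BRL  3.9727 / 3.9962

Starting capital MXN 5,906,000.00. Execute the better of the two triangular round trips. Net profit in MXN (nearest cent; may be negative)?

Best loop MXN → BRL → CAD → MXN:
MXN 5,906,000.00 × 0.29794 (sell MXN at bid) = BRL 1,759,633.64
BRL 1,759,633.64 ÷ 3.9962 (buy CAD at ask) = CAD 440,326.72
CAD 440,326.72 × 13.332 (sell CAD at bid) = MXN 5,870,435.84

Net result: MXN -35,564.16 (no profitable arbitrage after spreads)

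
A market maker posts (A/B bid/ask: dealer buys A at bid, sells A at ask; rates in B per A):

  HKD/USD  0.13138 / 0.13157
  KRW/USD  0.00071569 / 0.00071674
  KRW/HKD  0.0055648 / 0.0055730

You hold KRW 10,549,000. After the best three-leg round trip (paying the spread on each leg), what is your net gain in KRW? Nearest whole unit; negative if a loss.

Best loop KRW → HKD → USD → KRW:
KRW 10,549,000 × 0.0055648 (sell KRW at bid) = HKD 58,703.08
HKD 58,703.08 × 0.13138 (sell HKD at bid) = USD 7,712.41
USD 7,712.41 ÷ 0.00071674 (buy KRW at ask) = KRW 10,760,401

Net profit: KRW 211,401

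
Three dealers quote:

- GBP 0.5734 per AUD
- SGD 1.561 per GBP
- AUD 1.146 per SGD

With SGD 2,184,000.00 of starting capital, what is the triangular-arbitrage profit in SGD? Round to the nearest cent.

Profit: SGD 56,257.00

Profitable loop is SGD → AUD → GBP → SGD:
SGD 2,184,000.00 × 1.146 = AUD 2,502,864.00
AUD 2,502,864.00 × 0.5734 = GBP 1,435,142.22
GBP 1,435,142.22 × 1.561 = SGD 2,240,257.00
Profit = SGD 2,240,257.00 − SGD 2,184,000.00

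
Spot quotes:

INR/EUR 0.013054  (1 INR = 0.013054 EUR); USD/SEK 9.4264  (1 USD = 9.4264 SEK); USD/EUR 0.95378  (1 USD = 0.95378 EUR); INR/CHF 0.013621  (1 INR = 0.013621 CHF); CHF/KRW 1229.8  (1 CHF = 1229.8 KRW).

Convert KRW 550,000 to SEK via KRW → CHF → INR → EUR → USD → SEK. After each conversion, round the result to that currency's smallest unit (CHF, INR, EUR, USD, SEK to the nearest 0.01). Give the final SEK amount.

SEK 4,236.04

KRW 550,000 ÷ 1229.8 = CHF 447.23
CHF 447.23 ÷ 0.013621 = INR 32,833.86
INR 32,833.86 × 0.013054 = EUR 428.61
EUR 428.61 ÷ 0.95378 = USD 449.38
USD 449.38 × 9.4264 = SEK 4,236.04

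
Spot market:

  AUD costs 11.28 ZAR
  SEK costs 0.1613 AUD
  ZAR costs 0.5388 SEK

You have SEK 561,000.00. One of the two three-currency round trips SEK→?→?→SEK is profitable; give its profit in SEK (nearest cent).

Profitable loop is SEK → ZAR → AUD → SEK:
SEK 561,000.00 ÷ 0.5388 = ZAR 1,041,202.67
ZAR 1,041,202.67 ÷ 11.28 = AUD 92,305.20
AUD 92,305.20 ÷ 0.1613 = SEK 572,257.91
Profit = SEK 572,257.91 − SEK 561,000.00

Profit: SEK 11,257.91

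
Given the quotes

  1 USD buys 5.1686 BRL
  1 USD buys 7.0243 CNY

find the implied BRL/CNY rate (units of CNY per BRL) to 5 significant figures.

BRL/CNY = 1.3590

1 BRL ÷ 5.1686 = 0.193476 USD
0.193476 USD × 7.0243 = 1.35903 CNY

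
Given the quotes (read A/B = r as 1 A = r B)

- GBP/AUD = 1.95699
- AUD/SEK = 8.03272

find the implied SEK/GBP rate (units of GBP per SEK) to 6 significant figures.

1 SEK ÷ 8.03272 = 0.124491 AUD
0.124491 AUD ÷ 1.95699 = 0.0636134 GBP

SEK/GBP = 0.0636134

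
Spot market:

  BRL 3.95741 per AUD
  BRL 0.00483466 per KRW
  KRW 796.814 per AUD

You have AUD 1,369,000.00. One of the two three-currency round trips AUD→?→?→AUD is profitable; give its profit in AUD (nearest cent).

Profitable loop is AUD → BRL → KRW → AUD:
AUD 1,369,000.00 × 3.95741 = BRL 5,417,694.29
BRL 5,417,694.29 ÷ 0.00483466 = KRW 1,120,594,683
KRW 1,120,594,683 ÷ 796.814 = AUD 1,406,344.12
Profit = AUD 1,406,344.12 − AUD 1,369,000.00

Profit: AUD 37,344.12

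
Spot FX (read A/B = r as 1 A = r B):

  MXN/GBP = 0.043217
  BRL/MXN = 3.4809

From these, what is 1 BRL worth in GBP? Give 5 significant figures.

1 BRL × 3.4809 = 3.4809 MXN
3.4809 MXN × 0.043217 = 0.150434 GBP

BRL/GBP = 0.15043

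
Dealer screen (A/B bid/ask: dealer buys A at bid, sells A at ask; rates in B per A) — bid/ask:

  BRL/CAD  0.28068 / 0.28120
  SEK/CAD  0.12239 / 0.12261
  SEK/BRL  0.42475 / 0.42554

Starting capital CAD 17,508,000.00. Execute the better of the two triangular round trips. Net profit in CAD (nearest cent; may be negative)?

Best loop CAD → BRL → SEK → CAD:
CAD 17,508,000.00 ÷ 0.28120 (buy BRL at ask) = BRL 62,261,735.42
BRL 62,261,735.42 ÷ 0.42554 (buy SEK at ask) = SEK 146,312,298.30
SEK 146,312,298.30 × 0.12239 (sell SEK at bid) = CAD 17,907,162.19

Net profit: CAD 399,162.19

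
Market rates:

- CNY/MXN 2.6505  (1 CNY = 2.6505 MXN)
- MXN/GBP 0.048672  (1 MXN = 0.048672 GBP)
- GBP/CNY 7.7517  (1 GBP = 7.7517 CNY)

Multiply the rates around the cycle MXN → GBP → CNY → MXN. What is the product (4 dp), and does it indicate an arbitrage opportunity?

Around MXN → GBP → CNY → MXN: 1 × 0.048672 × 7.7517 × 2.6505 = 1.000009
Product ≈ 1 (deviation 0.001%, within rounding noise).

1.0000 (no arbitrage)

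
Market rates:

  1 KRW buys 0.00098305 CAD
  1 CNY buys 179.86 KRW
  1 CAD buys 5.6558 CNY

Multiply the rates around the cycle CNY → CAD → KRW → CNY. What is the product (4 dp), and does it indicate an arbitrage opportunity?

1.0000 (no arbitrage)

Around CNY → CAD → KRW → CNY: 1 ÷ 5.6558 ÷ 0.00098305 ÷ 179.86 = 0.999990
Product ≈ 1 (deviation 0.001%, within rounding noise).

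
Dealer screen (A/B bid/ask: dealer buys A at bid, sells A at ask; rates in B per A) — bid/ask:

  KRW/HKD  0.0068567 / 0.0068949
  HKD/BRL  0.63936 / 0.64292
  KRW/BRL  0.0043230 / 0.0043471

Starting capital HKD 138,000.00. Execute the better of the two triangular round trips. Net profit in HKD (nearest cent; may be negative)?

Net profit: HKD 1,168.22

Best loop HKD → BRL → KRW → HKD:
HKD 138,000.00 × 0.63936 (sell HKD at bid) = BRL 88,231.68
BRL 88,231.68 ÷ 0.0043471 (buy KRW at ask) = KRW 20,296,676
KRW 20,296,676 × 0.0068567 (sell KRW at bid) = HKD 139,168.22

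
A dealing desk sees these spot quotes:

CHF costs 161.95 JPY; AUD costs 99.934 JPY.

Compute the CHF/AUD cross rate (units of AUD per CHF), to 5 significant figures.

1 CHF × 161.95 = 161.95 JPY
161.95 JPY ÷ 99.934 = 1.62057 AUD

CHF/AUD = 1.6206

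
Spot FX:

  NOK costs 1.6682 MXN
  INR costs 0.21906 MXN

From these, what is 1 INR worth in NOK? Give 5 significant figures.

1 INR × 0.21906 = 0.21906 MXN
0.21906 MXN ÷ 1.6682 = 0.131315 NOK

INR/NOK = 0.13132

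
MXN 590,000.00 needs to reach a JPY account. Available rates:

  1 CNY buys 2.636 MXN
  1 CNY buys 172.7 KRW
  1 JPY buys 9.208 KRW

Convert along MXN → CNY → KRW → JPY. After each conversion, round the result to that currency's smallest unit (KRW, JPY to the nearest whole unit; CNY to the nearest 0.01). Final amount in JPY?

MXN 590,000.00 ÷ 2.636 = CNY 223,823.98
CNY 223,823.98 × 172.7 = KRW 38,654,401
KRW 38,654,401 ÷ 9.208 = JPY 4,197,915

JPY 4,197,915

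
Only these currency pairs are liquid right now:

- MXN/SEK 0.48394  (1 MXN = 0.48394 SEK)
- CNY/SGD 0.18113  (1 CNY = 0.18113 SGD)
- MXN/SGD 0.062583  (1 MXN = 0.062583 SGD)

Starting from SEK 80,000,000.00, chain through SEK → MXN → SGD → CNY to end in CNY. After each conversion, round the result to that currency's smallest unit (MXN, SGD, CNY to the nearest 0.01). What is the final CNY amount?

CNY 57,116,877.55

SEK 80,000,000.00 ÷ 0.48394 = MXN 165,309,749.14
MXN 165,309,749.14 × 0.062583 = SGD 10,345,580.03
SGD 10,345,580.03 ÷ 0.18113 = CNY 57,116,877.55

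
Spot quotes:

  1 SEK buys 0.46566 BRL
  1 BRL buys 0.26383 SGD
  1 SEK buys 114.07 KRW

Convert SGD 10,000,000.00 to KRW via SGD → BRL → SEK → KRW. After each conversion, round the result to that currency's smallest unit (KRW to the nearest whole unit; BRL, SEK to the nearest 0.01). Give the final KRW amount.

SGD 10,000,000.00 ÷ 0.26383 = BRL 37,903,195.24
BRL 37,903,195.24 ÷ 0.46566 = SEK 81,396,717.00
SEK 81,396,717.00 × 114.07 = KRW 9,284,923,508

KRW 9,284,923,508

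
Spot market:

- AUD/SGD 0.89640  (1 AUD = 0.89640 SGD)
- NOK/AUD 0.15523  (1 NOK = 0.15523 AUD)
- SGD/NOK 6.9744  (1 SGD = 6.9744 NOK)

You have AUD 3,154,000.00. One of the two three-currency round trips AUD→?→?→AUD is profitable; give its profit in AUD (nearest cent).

Profit: AUD 95,954.88

Profitable loop is AUD → NOK → SGD → AUD:
AUD 3,154,000.00 ÷ 0.15523 = NOK 20,318,237.45
NOK 20,318,237.45 ÷ 6.9744 = SGD 2,913,259.56
SGD 2,913,259.56 ÷ 0.89640 = AUD 3,249,954.88
Profit = AUD 3,249,954.88 − AUD 3,154,000.00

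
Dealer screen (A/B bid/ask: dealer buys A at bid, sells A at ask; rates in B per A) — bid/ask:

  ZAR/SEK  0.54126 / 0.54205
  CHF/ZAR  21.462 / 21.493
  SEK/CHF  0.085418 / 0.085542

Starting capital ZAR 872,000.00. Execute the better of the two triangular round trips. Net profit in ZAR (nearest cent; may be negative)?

Net profit: ZAR 2,985.18

Best loop ZAR → CHF → SEK → ZAR:
ZAR 872,000.00 ÷ 21.493 (buy CHF at ask) = CHF 40,571.35
CHF 40,571.35 ÷ 0.085542 (buy SEK at ask) = SEK 474,285.72
SEK 474,285.72 ÷ 0.54205 (buy ZAR at ask) = ZAR 874,985.18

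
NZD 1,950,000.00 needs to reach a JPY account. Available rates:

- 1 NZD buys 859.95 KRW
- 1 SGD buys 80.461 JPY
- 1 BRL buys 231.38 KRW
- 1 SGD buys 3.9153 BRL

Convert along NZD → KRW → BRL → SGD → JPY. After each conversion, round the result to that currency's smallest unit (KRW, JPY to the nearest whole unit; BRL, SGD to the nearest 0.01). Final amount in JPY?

NZD 1,950,000.00 × 859.95 = KRW 1,676,902,500
KRW 1,676,902,500 ÷ 231.38 = BRL 7,247,396.06
BRL 7,247,396.06 ÷ 3.9153 = SGD 1,851,044.89
SGD 1,851,044.89 × 80.461 = JPY 148,936,923

JPY 148,936,923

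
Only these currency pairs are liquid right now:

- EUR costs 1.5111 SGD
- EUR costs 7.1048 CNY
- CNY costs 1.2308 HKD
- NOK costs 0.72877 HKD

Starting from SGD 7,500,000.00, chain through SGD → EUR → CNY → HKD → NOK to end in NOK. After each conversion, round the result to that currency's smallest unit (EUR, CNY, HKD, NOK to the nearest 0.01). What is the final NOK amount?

NOK 59,554,819.96

SGD 7,500,000.00 ÷ 1.5111 = EUR 4,963,271.79
EUR 4,963,271.79 × 7.1048 = CNY 35,263,053.41
CNY 35,263,053.41 × 1.2308 = HKD 43,401,766.14
HKD 43,401,766.14 ÷ 0.72877 = NOK 59,554,819.96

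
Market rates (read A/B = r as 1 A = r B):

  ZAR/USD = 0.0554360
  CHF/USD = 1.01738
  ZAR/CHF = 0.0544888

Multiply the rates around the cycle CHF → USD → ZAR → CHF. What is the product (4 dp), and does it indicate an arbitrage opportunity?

1.0000 (no arbitrage)

Around CHF → USD → ZAR → CHF: 1 × 1.01738 ÷ 0.0554360 × 0.0544888 = 0.999997
Product ≈ 1 (deviation 0.000%, within rounding noise).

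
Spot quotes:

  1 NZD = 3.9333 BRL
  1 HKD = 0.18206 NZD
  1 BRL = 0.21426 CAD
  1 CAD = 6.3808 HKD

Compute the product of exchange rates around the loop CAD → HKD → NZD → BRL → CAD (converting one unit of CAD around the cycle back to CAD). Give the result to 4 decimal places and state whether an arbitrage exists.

0.9790 (arbitrage exists)

Around CAD → HKD → NZD → BRL → CAD: 1 × 6.3808 × 0.18206 × 3.9333 × 0.21426 = 0.979012
Product < 1; profitable direction is CAD → BRL → NZD → HKD → CAD.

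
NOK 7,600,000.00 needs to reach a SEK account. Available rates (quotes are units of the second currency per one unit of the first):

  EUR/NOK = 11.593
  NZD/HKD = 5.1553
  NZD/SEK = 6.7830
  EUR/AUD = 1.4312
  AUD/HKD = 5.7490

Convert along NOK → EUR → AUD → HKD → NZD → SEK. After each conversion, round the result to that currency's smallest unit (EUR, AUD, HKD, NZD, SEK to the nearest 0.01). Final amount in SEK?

SEK 7,097,056.63

NOK 7,600,000.00 ÷ 11.593 = EUR 655,568.02
EUR 655,568.02 × 1.4312 = AUD 938,248.95
AUD 938,248.95 × 5.7490 = HKD 5,393,993.21
HKD 5,393,993.21 ÷ 5.1553 = NZD 1,046,300.55
NZD 1,046,300.55 × 6.7830 = SEK 7,097,056.63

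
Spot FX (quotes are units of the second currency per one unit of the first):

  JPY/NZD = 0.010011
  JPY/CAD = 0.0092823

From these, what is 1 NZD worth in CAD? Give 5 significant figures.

1 NZD ÷ 0.010011 = 99.8901 JPY
99.8901 JPY × 0.0092823 = 0.92721 CAD

NZD/CAD = 0.92721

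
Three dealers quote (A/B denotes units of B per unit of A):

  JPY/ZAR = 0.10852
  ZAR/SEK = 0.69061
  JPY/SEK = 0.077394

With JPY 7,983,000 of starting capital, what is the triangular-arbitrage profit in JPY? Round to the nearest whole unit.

Profit: JPY 260,863

Profitable loop is JPY → SEK → ZAR → JPY:
JPY 7,983,000 × 0.077394 = SEK 617,836.30
SEK 617,836.30 ÷ 0.69061 = ZAR 894,624.03
ZAR 894,624.03 ÷ 0.10852 = JPY 8,243,863
Profit = JPY 8,243,863 − JPY 7,983,000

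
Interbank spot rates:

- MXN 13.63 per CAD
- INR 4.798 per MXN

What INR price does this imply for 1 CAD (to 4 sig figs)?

CAD/INR = 65.40

1 CAD × 13.63 = 13.63 MXN
13.63 MXN × 4.798 = 65.3967 INR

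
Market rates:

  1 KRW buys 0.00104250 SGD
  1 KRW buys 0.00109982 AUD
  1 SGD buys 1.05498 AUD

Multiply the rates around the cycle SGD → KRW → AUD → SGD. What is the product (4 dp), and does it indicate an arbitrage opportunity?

1.0000 (no arbitrage)

Around SGD → KRW → AUD → SGD: 1 ÷ 0.00104250 × 0.00109982 ÷ 1.05498 = 1.000003
Product ≈ 1 (deviation 0.000%, within rounding noise).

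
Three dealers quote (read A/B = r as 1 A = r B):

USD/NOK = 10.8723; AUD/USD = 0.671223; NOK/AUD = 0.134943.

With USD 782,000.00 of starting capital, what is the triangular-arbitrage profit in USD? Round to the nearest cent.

Profit: USD 12,087.09

Profitable loop is USD → AUD → NOK → USD:
USD 782,000.00 ÷ 0.671223 = AUD 1,165,037.55
AUD 1,165,037.55 ÷ 0.134943 = NOK 8,633,553.06
NOK 8,633,553.06 ÷ 10.8723 = USD 794,087.09
Profit = USD 794,087.09 − USD 782,000.00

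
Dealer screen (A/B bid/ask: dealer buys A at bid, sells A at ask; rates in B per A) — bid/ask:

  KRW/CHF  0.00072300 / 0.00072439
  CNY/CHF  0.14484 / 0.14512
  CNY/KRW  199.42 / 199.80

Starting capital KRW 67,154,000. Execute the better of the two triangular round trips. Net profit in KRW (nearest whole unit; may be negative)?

Net profit: KRW 49,590

Best loop KRW → CNY → CHF → KRW:
KRW 67,154,000 ÷ 199.80 (buy CNY at ask) = CNY 336,106.11
CNY 336,106.11 × 0.14484 (sell CNY at bid) = CHF 48,681.61
CHF 48,681.61 ÷ 0.00072439 (buy KRW at ask) = KRW 67,203,590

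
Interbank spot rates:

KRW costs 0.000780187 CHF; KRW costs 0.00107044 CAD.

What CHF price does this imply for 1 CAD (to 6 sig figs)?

1 CAD ÷ 0.00107044 = 934.195 KRW
934.195 KRW × 0.000780187 = 0.728847 CHF

CAD/CHF = 0.728847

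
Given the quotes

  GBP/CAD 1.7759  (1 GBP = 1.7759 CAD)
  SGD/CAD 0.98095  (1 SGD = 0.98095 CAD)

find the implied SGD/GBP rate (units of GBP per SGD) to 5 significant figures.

SGD/GBP = 0.55237

1 SGD × 0.98095 = 0.98095 CAD
0.98095 CAD ÷ 1.7759 = 0.552368 GBP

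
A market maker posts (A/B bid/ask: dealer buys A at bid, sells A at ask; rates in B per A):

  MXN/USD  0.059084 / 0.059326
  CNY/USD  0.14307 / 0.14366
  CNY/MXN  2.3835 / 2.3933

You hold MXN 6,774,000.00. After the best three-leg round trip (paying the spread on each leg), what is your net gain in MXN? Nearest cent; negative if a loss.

Best loop MXN → CNY → USD → MXN:
MXN 6,774,000.00 ÷ 2.3933 (buy CNY at ask) = CNY 2,830,401.54
CNY 2,830,401.54 × 0.14307 (sell CNY at bid) = USD 404,945.55
USD 404,945.55 ÷ 0.059326 (buy MXN at ask) = MXN 6,825,768.60

Net profit: MXN 51,768.60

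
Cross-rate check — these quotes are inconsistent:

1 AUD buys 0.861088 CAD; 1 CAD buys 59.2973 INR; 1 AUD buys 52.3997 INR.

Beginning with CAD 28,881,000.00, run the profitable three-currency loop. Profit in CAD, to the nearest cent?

Profit: CAD 757,660.43

Profitable loop is CAD → AUD → INR → CAD:
CAD 28,881,000.00 ÷ 0.861088 = AUD 33,540,125.98
AUD 33,540,125.98 × 52.3997 = INR 1,757,492,539.32
INR 1,757,492,539.32 ÷ 59.2973 = CAD 29,638,660.43
Profit = CAD 29,638,660.43 − CAD 28,881,000.00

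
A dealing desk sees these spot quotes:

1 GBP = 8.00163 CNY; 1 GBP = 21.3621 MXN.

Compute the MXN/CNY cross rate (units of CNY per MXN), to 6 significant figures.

1 MXN ÷ 21.3621 = 0.0468119 GBP
0.0468119 GBP × 8.00163 = 0.374571 CNY

MXN/CNY = 0.374571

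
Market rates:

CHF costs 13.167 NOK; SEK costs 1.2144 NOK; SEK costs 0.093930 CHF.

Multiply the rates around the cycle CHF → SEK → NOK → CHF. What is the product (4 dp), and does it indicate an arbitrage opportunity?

0.9819 (arbitrage exists)

Around CHF → SEK → NOK → CHF: 1 ÷ 0.093930 × 1.2144 ÷ 13.167 = 0.981908
Product < 1; profitable direction is CHF → NOK → SEK → CHF.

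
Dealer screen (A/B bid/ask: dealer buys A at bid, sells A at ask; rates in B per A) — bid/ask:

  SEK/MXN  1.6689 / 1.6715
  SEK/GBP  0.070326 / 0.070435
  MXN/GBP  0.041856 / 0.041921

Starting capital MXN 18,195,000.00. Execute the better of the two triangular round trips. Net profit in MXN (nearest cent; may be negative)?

Best loop MXN → SEK → GBP → MXN:
MXN 18,195,000.00 ÷ 1.6715 (buy SEK at ask) = SEK 10,885,432.25
SEK 10,885,432.25 × 0.070326 (sell SEK at bid) = GBP 765,528.91
GBP 765,528.91 ÷ 0.041921 (buy MXN at ask) = MXN 18,261,227.26

Net profit: MXN 66,227.26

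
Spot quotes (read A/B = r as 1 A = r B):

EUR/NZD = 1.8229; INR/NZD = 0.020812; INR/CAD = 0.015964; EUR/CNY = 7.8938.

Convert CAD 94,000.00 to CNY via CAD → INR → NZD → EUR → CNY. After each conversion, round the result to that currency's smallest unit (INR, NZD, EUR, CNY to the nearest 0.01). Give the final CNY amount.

CAD 94,000.00 ÷ 0.015964 = INR 5,888,248.56
INR 5,888,248.56 × 0.020812 = NZD 122,546.23
NZD 122,546.23 ÷ 1.8229 = EUR 67,225.98
EUR 67,225.98 × 7.8938 = CNY 530,668.44

CNY 530,668.44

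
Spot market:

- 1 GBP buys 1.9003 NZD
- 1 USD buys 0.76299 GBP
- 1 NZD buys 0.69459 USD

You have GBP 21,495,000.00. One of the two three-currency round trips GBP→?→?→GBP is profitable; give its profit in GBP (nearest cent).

Profitable loop is GBP → NZD → USD → GBP:
GBP 21,495,000.00 × 1.9003 = NZD 40,846,948.50
NZD 40,846,948.50 × 0.69459 = USD 28,371,881.96
USD 28,371,881.96 × 0.76299 = GBP 21,647,462.22
Profit = GBP 21,647,462.22 − GBP 21,495,000.00

Profit: GBP 152,462.22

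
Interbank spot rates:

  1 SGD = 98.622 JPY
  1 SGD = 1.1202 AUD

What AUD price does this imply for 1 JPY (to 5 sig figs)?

1 JPY ÷ 98.622 = 0.0101397 SGD
0.0101397 SGD × 1.1202 = 0.0113585 AUD

JPY/AUD = 0.011359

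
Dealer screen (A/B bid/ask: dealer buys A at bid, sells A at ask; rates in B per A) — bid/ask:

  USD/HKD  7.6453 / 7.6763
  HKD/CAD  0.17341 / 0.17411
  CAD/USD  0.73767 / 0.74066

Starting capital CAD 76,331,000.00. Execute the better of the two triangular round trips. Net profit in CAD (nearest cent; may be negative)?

Net profit: CAD 778,237.13

Best loop CAD → HKD → USD → CAD:
CAD 76,331,000.00 ÷ 0.17411 (buy HKD at ask) = HKD 438,406,754.35
HKD 438,406,754.35 ÷ 7.6763 (buy USD at ask) = USD 57,111,727.57
USD 57,111,727.57 ÷ 0.74066 (buy CAD at ask) = CAD 77,109,237.13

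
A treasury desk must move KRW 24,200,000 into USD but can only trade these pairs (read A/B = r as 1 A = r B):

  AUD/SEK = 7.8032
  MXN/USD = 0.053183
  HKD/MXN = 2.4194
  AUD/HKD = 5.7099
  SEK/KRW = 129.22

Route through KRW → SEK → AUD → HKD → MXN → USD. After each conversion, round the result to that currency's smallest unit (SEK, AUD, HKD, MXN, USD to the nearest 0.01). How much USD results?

KRW 24,200,000 ÷ 129.22 = SEK 187,277.51
SEK 187,277.51 ÷ 7.8032 = AUD 24,000.09
AUD 24,000.09 × 5.7099 = HKD 137,038.11
HKD 137,038.11 × 2.4194 = MXN 331,550.00
MXN 331,550.00 × 0.053183 = USD 17,632.82

USD 17,632.82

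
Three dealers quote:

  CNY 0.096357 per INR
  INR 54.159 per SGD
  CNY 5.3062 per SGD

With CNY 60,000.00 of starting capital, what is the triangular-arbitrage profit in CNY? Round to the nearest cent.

Profitable loop is CNY → INR → SGD → CNY:
CNY 60,000.00 ÷ 0.096357 = INR 622,684.39
INR 622,684.39 ÷ 54.159 = SGD 11,497.34
SGD 11,497.34 × 5.3062 = CNY 61,007.18
Profit = CNY 61,007.18 − CNY 60,000.00

Profit: CNY 1,007.18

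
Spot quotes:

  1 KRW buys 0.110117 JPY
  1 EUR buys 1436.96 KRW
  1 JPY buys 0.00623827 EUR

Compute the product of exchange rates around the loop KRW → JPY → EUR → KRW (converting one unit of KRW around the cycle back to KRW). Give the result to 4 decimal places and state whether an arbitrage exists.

0.9871 (arbitrage exists)

Around KRW → JPY → EUR → KRW: 1 × 0.110117 × 0.00623827 × 1436.96 = 0.987105
Product < 1; profitable direction is KRW → EUR → JPY → KRW.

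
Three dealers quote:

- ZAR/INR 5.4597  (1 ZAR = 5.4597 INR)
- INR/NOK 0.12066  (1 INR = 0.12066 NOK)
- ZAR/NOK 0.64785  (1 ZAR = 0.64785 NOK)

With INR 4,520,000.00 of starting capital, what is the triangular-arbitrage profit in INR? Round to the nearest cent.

Profit: INR 76,169.88

Profitable loop is INR → NOK → ZAR → INR:
INR 4,520,000.00 × 0.12066 = NOK 545,383.20
NOK 545,383.20 ÷ 0.64785 = ZAR 841,835.61
ZAR 841,835.61 × 5.4597 = INR 4,596,169.88
Profit = INR 4,596,169.88 − INR 4,520,000.00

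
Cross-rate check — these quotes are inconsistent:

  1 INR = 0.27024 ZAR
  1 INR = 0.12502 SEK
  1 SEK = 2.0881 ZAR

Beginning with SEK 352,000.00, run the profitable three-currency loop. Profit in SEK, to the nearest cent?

Profit: SEK 12,385.85

Profitable loop is SEK → INR → ZAR → SEK:
SEK 352,000.00 ÷ 0.12502 = INR 2,815,549.51
INR 2,815,549.51 × 0.27024 = ZAR 760,874.10
ZAR 760,874.10 ÷ 2.0881 = SEK 364,385.85
Profit = SEK 364,385.85 − SEK 352,000.00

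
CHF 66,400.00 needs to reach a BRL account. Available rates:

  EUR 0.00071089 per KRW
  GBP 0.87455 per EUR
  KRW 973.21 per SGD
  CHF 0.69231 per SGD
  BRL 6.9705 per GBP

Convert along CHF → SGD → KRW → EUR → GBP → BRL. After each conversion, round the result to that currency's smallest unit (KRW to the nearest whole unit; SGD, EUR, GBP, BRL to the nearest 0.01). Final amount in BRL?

CHF 66,400.00 ÷ 0.69231 = SGD 95,910.79
SGD 95,910.79 × 973.21 = KRW 93,341,340
KRW 93,341,340 × 0.00071089 = EUR 66,355.43
EUR 66,355.43 × 0.87455 = GBP 58,031.14
GBP 58,031.14 × 6.9705 = BRL 404,506.06

BRL 404,506.06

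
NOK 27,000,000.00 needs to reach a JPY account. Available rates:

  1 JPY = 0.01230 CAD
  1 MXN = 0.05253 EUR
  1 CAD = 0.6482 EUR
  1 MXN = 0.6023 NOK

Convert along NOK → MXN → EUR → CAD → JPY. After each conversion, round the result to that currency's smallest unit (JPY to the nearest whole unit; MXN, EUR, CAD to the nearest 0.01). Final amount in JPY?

JPY 295,354,889

NOK 27,000,000.00 ÷ 0.6023 = MXN 44,828,158.72
MXN 44,828,158.72 × 0.05253 = EUR 2,354,823.18
EUR 2,354,823.18 ÷ 0.6482 = CAD 3,632,865.13
CAD 3,632,865.13 ÷ 0.01230 = JPY 295,354,889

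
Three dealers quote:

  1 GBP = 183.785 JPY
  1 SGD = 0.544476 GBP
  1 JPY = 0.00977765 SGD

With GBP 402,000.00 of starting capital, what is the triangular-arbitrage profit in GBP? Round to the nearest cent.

Profitable loop is GBP → SGD → JPY → GBP:
GBP 402,000.00 ÷ 0.544476 = SGD 738,324.55
SGD 738,324.55 ÷ 0.00977765 = JPY 75,511,453
JPY 75,511,453 ÷ 183.785 = GBP 410,868.42
Profit = GBP 410,868.42 − GBP 402,000.00

Profit: GBP 8,868.42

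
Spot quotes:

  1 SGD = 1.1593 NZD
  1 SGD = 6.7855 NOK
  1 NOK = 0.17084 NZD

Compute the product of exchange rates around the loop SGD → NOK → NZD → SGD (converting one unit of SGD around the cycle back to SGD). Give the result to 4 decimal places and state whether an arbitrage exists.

Around SGD → NOK → NZD → SGD: 1 × 6.7855 × 0.17084 ÷ 1.1593 = 0.999944
Product ≈ 1 (deviation 0.006%, within rounding noise).

0.9999 (no arbitrage)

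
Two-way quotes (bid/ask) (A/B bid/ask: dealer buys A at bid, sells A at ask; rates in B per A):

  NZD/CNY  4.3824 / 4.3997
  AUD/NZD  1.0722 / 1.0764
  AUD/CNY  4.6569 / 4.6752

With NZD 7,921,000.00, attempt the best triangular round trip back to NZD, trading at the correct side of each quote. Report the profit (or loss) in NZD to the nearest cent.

Net profit: NZD 40,000.24

Best loop NZD → CNY → AUD → NZD:
NZD 7,921,000.00 × 4.3824 (sell NZD at bid) = CNY 34,712,990.40
CNY 34,712,990.40 ÷ 4.6752 (buy AUD at ask) = AUD 7,424,920.94
AUD 7,424,920.94 × 1.0722 (sell AUD at bid) = NZD 7,961,000.24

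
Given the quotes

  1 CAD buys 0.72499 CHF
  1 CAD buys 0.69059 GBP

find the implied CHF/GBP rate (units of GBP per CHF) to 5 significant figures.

1 CHF ÷ 0.72499 = 1.37933 CAD
1.37933 CAD × 0.69059 = 0.952551 GBP

CHF/GBP = 0.95255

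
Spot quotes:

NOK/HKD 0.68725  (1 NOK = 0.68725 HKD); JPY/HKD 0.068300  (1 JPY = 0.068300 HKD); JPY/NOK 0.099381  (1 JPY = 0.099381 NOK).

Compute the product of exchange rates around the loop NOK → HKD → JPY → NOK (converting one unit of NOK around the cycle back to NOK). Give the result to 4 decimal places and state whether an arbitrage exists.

1.0000 (no arbitrage)

Around NOK → HKD → JPY → NOK: 1 × 0.68725 ÷ 0.068300 × 0.099381 = 0.999994
Product ≈ 1 (deviation 0.001%, within rounding noise).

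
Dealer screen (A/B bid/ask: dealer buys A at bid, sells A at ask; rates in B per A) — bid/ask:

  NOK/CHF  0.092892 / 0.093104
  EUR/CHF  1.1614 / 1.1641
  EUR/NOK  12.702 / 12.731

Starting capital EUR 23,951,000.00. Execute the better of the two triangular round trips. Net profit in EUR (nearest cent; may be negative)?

Net profit: EUR 325,371.98

Best loop EUR → NOK → CHF → EUR:
EUR 23,951,000.00 × 12.702 (sell EUR at bid) = NOK 304,225,602.00
NOK 304,225,602.00 × 0.092892 (sell NOK at bid) = CHF 28,260,124.62
CHF 28,260,124.62 ÷ 1.1641 (buy EUR at ask) = EUR 24,276,371.98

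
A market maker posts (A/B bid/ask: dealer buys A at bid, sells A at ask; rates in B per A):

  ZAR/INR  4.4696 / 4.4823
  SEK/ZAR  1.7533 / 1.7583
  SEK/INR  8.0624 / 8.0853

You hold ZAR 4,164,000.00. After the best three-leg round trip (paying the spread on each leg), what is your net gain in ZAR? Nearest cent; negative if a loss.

Net profit: ZAR 95,721.10

Best loop ZAR → SEK → INR → ZAR:
ZAR 4,164,000.00 ÷ 1.7583 (buy SEK at ask) = SEK 2,368,196.55
SEK 2,368,196.55 × 8.0624 (sell SEK at bid) = INR 19,093,347.89
INR 19,093,347.89 ÷ 4.4823 (buy ZAR at ask) = ZAR 4,259,721.10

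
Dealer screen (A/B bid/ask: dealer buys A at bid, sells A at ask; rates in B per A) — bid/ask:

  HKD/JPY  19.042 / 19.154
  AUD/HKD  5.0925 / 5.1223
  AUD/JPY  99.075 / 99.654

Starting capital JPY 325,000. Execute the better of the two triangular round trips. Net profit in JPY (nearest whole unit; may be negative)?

Best loop JPY → HKD → AUD → JPY:
JPY 325,000 ÷ 19.154 (buy HKD at ask) = HKD 16,967.74
HKD 16,967.74 ÷ 5.1223 (buy AUD at ask) = AUD 3,312.52
AUD 3,312.52 × 99.075 (sell AUD at bid) = JPY 328,188

Net profit: JPY 3,188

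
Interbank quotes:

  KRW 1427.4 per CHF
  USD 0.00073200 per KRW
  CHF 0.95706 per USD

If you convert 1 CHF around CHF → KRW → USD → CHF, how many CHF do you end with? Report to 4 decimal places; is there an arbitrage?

1.0000 (no arbitrage)

Around CHF → KRW → USD → CHF: 1 × 1427.4 × 0.00073200 × 0.95706 = 0.999991
Product ≈ 1 (deviation 0.001%, within rounding noise).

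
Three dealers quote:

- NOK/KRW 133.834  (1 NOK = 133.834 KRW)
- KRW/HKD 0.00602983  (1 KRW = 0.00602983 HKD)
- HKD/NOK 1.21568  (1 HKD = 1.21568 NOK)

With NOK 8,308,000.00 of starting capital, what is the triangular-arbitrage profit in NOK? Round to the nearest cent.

Profitable loop is NOK → HKD → KRW → NOK:
NOK 8,308,000.00 ÷ 1.21568 = HKD 6,834,035.27
HKD 6,834,035.27 ÷ 0.00602983 = KRW 1,133,371,135
KRW 1,133,371,135 ÷ 133.834 = NOK 8,468,484.36
Profit = NOK 8,468,484.36 − NOK 8,308,000.00

Profit: NOK 160,484.36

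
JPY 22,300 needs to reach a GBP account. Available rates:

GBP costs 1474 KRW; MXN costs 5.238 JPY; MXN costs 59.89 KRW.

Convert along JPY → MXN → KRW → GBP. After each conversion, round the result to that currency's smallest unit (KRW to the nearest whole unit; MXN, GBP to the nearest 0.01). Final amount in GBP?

JPY 22,300 ÷ 5.238 = MXN 4,257.35
MXN 4,257.35 × 59.89 = KRW 254,973
KRW 254,973 ÷ 1474 = GBP 172.98

GBP 172.98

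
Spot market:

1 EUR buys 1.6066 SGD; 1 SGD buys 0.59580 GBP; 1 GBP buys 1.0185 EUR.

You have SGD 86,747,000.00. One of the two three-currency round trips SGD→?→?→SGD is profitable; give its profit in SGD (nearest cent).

Profit: SGD 2,231,518.32

Profitable loop is SGD → EUR → GBP → SGD:
SGD 86,747,000.00 ÷ 1.6066 = EUR 53,994,149.13
EUR 53,994,149.13 ÷ 1.0185 = GBP 53,013,401.21
GBP 53,013,401.21 ÷ 0.59580 = SGD 88,978,518.32
Profit = SGD 88,978,518.32 − SGD 86,747,000.00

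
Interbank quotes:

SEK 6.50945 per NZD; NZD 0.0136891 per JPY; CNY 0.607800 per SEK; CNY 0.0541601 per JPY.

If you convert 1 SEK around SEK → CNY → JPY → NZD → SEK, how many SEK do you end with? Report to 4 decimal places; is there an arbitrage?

1.0000 (no arbitrage)

Around SEK → CNY → JPY → NZD → SEK: 1 × 0.607800 ÷ 0.0541601 × 0.0136891 × 6.50945 = 1.000001
Product ≈ 1 (deviation 0.000%, within rounding noise).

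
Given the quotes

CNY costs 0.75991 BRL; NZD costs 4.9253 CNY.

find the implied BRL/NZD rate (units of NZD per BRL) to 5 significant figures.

1 BRL ÷ 0.75991 = 1.31595 CNY
1.31595 CNY ÷ 4.9253 = 0.267181 NZD

BRL/NZD = 0.26718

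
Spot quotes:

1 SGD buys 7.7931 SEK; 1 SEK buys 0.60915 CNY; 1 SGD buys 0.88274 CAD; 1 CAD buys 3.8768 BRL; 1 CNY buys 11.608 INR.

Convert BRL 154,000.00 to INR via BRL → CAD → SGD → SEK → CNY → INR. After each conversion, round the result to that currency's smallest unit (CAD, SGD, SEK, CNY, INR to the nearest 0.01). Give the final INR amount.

BRL 154,000.00 ÷ 3.8768 = CAD 39,723.48
CAD 39,723.48 ÷ 0.88274 = SGD 45,000.20
SGD 45,000.20 × 7.7931 = SEK 350,691.06
SEK 350,691.06 × 0.60915 = CNY 213,623.46
CNY 213,623.46 × 11.608 = INR 2,479,741.12

INR 2,479,741.12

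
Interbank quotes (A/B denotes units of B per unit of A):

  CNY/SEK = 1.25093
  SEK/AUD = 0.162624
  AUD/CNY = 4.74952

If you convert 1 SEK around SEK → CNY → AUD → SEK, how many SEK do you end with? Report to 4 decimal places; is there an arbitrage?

1.0350 (arbitrage exists)

Around SEK → CNY → AUD → SEK: 1 ÷ 1.25093 ÷ 4.74952 ÷ 0.162624 = 1.034982
Product > 1; profitable direction is SEK → CNY → AUD → SEK.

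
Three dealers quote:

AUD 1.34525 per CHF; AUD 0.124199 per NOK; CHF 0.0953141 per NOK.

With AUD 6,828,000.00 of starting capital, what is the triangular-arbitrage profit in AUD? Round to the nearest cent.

Profitable loop is AUD → NOK → CHF → AUD:
AUD 6,828,000.00 ÷ 0.124199 = NOK 54,976,288.05
NOK 54,976,288.05 × 0.0953141 = CHF 5,240,015.42
CHF 5,240,015.42 × 1.34525 = AUD 7,049,130.74
Profit = AUD 7,049,130.74 − AUD 6,828,000.00

Profit: AUD 221,130.74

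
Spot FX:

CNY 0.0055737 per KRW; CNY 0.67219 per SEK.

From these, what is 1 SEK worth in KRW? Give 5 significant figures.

SEK/KRW = 120.60

1 SEK × 0.67219 = 0.67219 CNY
0.67219 CNY ÷ 0.0055737 = 120.6 KRW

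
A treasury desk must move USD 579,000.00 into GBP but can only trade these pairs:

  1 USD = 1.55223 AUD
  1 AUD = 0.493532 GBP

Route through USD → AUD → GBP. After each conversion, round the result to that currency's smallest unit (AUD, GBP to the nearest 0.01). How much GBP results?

GBP 443,557.53

USD 579,000.00 × 1.55223 = AUD 898,741.17
AUD 898,741.17 × 0.493532 = GBP 443,557.53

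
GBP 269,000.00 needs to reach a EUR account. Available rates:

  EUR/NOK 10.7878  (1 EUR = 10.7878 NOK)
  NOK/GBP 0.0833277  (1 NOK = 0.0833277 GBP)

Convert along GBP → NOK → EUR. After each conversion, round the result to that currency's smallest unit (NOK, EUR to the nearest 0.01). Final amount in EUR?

EUR 299,247.13

GBP 269,000.00 ÷ 0.0833277 = NOK 3,228,218.23
NOK 3,228,218.23 ÷ 10.7878 = EUR 299,247.13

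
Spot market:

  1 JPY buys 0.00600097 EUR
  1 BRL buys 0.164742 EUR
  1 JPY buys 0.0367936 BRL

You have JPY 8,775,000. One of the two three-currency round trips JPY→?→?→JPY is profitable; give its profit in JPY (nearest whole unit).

Profitable loop is JPY → BRL → EUR → JPY:
JPY 8,775,000 × 0.0367936 = BRL 322,863.84
BRL 322,863.84 × 0.164742 = EUR 53,189.23
EUR 53,189.23 ÷ 0.00600097 = JPY 8,863,440
Profit = JPY 8,863,440 − JPY 8,775,000

Profit: JPY 88,440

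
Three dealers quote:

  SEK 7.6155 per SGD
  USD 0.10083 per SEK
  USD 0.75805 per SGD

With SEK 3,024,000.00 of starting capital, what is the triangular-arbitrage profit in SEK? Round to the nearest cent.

Profitable loop is SEK → USD → SGD → SEK:
SEK 3,024,000.00 × 0.10083 = USD 304,909.92
USD 304,909.92 ÷ 0.75805 = SGD 402,229.30
SGD 402,229.30 × 7.6155 = SEK 3,063,177.23
Profit = SEK 3,063,177.23 − SEK 3,024,000.00

Profit: SEK 39,177.23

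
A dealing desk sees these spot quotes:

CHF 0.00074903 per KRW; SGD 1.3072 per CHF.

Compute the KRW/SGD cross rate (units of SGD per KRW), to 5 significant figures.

1 KRW × 0.00074903 = 0.00074903 CHF
0.00074903 CHF × 1.3072 = 0.000979132 SGD

KRW/SGD = 0.00097913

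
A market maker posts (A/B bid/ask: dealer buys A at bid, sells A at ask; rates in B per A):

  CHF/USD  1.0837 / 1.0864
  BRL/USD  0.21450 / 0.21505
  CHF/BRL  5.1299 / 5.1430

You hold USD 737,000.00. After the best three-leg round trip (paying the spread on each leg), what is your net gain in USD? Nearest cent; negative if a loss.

Best loop USD → CHF → BRL → USD:
USD 737,000.00 ÷ 1.0864 (buy CHF at ask) = CHF 678,387.33
CHF 678,387.33 × 5.1299 (sell CHF at bid) = BRL 3,480,059.19
BRL 3,480,059.19 × 0.21450 (sell BRL at bid) = USD 746,472.70

Net profit: USD 9,472.70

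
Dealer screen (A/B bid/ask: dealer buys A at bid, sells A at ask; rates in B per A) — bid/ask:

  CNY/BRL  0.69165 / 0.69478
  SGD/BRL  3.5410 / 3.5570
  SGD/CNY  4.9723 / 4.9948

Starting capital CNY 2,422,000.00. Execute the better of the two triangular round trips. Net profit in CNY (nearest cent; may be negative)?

Best loop CNY → SGD → BRL → CNY:
CNY 2,422,000.00 ÷ 4.9948 (buy SGD at ask) = SGD 484,904.30
SGD 484,904.30 × 3.5410 (sell SGD at bid) = BRL 1,717,046.13
BRL 1,717,046.13 ÷ 0.69478 (buy CNY at ask) = CNY 2,471,352.27

Net profit: CNY 49,352.27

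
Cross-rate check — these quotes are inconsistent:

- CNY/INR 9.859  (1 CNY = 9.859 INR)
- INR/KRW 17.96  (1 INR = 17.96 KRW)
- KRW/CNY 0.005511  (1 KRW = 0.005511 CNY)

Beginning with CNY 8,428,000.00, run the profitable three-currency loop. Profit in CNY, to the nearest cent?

Profitable loop is CNY → KRW → INR → CNY:
CNY 8,428,000.00 ÷ 0.005511 = KRW 1,529,305,026
KRW 1,529,305,026 ÷ 17.96 = INR 85,150,613.94
INR 85,150,613.94 ÷ 9.859 = CNY 8,636,840.85
Profit = CNY 8,636,840.85 − CNY 8,428,000.00

Profit: CNY 208,840.85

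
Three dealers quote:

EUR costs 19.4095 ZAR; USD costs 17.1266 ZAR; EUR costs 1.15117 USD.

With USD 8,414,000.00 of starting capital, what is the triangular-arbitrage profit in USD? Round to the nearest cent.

Profit: USD 132,706.25

Profitable loop is USD → ZAR → EUR → USD:
USD 8,414,000.00 × 17.1266 = ZAR 144,103,212.40
ZAR 144,103,212.40 ÷ 19.4095 = EUR 7,424,365.00
EUR 7,424,365.00 × 1.15117 = USD 8,546,706.25
Profit = USD 8,546,706.25 − USD 8,414,000.00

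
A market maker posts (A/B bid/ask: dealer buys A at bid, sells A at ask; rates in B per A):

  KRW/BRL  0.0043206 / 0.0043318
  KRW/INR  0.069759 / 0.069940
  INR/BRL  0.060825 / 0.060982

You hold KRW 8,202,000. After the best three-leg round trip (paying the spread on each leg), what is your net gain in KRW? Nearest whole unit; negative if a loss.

Net profit: KRW 106,766

Best loop KRW → BRL → INR → KRW:
KRW 8,202,000 × 0.0043206 (sell KRW at bid) = BRL 35,437.56
BRL 35,437.56 ÷ 0.060982 (buy INR at ask) = INR 581,115.10
INR 581,115.10 ÷ 0.069940 (buy KRW at ask) = KRW 8,308,766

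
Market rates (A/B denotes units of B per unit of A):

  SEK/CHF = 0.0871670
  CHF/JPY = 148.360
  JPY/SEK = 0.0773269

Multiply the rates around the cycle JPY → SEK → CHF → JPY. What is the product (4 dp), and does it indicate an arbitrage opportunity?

1.0000 (no arbitrage)

Around JPY → SEK → CHF → JPY: 1 × 0.0773269 × 0.0871670 × 148.360 = 0.999999
Product ≈ 1 (deviation 0.000%, within rounding noise).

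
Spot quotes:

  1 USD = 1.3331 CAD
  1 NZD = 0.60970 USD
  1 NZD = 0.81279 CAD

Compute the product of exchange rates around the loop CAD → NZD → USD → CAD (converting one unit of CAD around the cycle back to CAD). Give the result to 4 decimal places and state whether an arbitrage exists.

Around CAD → NZD → USD → CAD: 1 ÷ 0.81279 × 0.60970 × 1.3331 = 1.000001
Product ≈ 1 (deviation 0.000%, within rounding noise).

1.0000 (no arbitrage)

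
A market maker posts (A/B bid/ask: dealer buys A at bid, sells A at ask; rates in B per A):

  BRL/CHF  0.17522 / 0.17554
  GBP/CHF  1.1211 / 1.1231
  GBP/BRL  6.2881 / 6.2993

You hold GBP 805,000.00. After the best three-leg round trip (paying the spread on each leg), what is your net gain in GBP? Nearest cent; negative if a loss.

Best loop GBP → CHF → BRL → GBP:
GBP 805,000.00 × 1.1211 (sell GBP at bid) = CHF 902,485.50
CHF 902,485.50 ÷ 0.17554 (buy BRL at ask) = BRL 5,141,195.74
BRL 5,141,195.74 ÷ 6.2993 (buy GBP at ask) = GBP 816,153.50

Net profit: GBP 11,153.50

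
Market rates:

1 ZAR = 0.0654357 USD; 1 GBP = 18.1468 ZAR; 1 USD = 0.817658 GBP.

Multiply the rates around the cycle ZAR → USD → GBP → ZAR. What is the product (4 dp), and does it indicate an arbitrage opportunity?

0.9709 (arbitrage exists)

Around ZAR → USD → GBP → ZAR: 1 × 0.0654357 × 0.817658 × 18.1468 = 0.970927
Product < 1; profitable direction is ZAR → GBP → USD → ZAR.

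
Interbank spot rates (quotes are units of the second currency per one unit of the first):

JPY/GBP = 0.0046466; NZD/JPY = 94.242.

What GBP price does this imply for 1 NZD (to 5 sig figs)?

NZD/GBP = 0.43790

1 NZD × 94.242 = 94.242 JPY
94.242 JPY × 0.0046466 = 0.437905 GBP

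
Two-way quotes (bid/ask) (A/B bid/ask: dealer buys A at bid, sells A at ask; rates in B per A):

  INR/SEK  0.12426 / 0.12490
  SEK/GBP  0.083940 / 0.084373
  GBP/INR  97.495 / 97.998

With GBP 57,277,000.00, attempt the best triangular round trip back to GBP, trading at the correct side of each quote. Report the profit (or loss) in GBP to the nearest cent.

Net profit: GBP 968,572.80

Best loop GBP → INR → SEK → GBP:
GBP 57,277,000.00 × 97.495 (sell GBP at bid) = INR 5,584,221,115.00
INR 5,584,221,115.00 × 0.12426 (sell INR at bid) = SEK 693,895,315.75
SEK 693,895,315.75 × 0.083940 (sell SEK at bid) = GBP 58,245,572.80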